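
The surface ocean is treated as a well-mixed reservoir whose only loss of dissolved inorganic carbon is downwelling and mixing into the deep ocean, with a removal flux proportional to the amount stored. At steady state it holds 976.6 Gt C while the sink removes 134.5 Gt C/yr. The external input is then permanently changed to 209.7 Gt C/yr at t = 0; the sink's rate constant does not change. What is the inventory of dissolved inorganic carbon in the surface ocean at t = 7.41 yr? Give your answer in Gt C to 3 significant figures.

1330 Gt C

Residence time τ = M₀/F₀ = 7.261 yr. The eventual steady state is M_∞ = M₀·(F₁/F₀) = 976.6 × 209.7/134.5 = 1522.6 Gt C.
The anomaly ΔM(t) = M(t) − M_∞ decays as ΔM₀·e^(−t/τ) with ΔM₀ = 976.6 − 1522.6 = −546.0 Gt C.
At t = 7.41 yr, e^(−t/τ) = e^(−1.021) = 0.3604, so ΔM = −196.8 Gt C and M = 1522.6 − 196.8 = 1325.8 Gt C.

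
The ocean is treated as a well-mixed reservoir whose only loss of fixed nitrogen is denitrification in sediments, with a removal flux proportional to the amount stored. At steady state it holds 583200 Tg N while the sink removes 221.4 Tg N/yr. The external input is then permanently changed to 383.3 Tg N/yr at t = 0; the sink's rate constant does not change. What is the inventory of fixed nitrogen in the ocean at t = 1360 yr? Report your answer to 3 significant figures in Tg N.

755000 Tg N

τ = M₀/F₀ = 583200/221.4 = 2634 yr; rate constant k = 1/τ.
New steady state M_∞ = F₁/k = F₁·τ = 383.3 × 2634 = 1.0097×10^6 Tg N.
M(t) = M_∞ + (M₀ − M_∞)·e^(−t/τ); t/τ = 1360/2634 = 0.5163, so e^(−t/τ) = 0.5967.
M(t) = 1.0097×10^6 − 426500 × 0.5967 = 755180 Tg N.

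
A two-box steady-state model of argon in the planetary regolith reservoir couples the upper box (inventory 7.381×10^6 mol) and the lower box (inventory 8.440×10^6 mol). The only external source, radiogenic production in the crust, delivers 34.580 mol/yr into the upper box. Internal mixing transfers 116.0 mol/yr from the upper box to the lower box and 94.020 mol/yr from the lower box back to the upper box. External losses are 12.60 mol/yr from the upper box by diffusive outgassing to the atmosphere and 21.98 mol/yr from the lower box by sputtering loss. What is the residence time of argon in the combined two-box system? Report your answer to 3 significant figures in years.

Treat the two boxes together as one reservoir: the mixing fluxes between them are internal recycling, so τ = ΣM / Σ(external losses).
M_total = 7.381×10^6 + 8.440×10^6 = 1.5821×10^7 mol.
ΣF_external_out = 12.60 + 21.98 = 34.580 mol/yr.
τ = M_total / ΣF_ext = 1.5821×10^7 / 34.580 = 457500 yr.

458000 yr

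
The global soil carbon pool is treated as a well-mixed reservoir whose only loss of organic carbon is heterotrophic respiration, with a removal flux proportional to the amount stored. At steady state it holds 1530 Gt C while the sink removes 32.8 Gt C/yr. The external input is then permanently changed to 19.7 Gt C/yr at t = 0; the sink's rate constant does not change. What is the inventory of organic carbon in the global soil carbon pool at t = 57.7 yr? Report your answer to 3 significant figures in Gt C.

Residence time τ = M₀/F₀ = 46.65 yr. The eventual steady state is M_∞ = M₀·(F₁/F₀) = 1530 × 19.7/32.8 = 918.93 Gt C.
The anomaly ΔM(t) = M(t) − M_∞ decays as ΔM₀·e^(−t/τ) with ΔM₀ = 1530 − 918.93 = 611.1 Gt C.
At t = 57.7 yr, e^(−t/τ) = e^(−1.237) = 0.2903, so ΔM = 177.4 Gt C and M = 918.93 + 177.4 = 1096.3 Gt C.

1100 Gt C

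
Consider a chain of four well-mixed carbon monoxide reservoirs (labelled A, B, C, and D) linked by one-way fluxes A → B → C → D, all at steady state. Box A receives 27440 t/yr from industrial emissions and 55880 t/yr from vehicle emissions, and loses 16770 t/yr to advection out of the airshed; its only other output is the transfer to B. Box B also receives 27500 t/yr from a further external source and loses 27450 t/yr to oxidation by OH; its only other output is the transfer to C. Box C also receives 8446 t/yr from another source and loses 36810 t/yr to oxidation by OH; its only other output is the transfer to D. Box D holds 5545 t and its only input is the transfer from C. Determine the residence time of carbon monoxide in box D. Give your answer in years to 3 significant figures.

0.145 yr

Box A: F(A→B) = (27440 + 55880) − 16770 = 66550 t/yr.
Box B: F(B→C) = (66550 + 27500) − 27450 = 66600 t/yr.
Box C: F(C→D) = (66600 + 8446) − 36810 = 38236 t/yr.
Box D throughput = its input = 38236 t/yr; τ = 5545 / 38236 = 0.1450 yr.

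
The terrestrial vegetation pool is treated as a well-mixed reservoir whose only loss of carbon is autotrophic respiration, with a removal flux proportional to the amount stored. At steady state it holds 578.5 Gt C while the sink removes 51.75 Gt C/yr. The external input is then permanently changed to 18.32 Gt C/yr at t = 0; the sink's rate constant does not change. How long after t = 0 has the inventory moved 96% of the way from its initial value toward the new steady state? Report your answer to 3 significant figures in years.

36.0 yr

τ = M₀/F₀ = 578.5/51.75 = 11.18 yr.
The remaining gap fraction is e^(−t/τ); 96% covered ⇒ e^(−t/τ) = 0.0400.
t = −τ ln(0.0400) = 11.18 × 3.219 = 35.98 yr.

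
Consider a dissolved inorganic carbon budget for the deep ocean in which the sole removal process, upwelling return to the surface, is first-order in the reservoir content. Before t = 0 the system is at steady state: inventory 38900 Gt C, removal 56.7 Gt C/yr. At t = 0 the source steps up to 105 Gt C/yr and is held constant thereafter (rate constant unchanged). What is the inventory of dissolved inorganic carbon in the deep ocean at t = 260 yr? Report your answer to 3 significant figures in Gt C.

Residence time τ = M₀/F₀ = 686.1 yr. The eventual steady state is M_∞ = M₀·(F₁/F₀) = 38900 × 105/56.7 = 72037 Gt C.
The anomaly ΔM(t) = M(t) − M_∞ decays as ΔM₀·e^(−t/τ) with ΔM₀ = 38900 − 72037 = −33140 Gt C.
At t = 260 yr, e^(−t/τ) = e^(−0.3790) = 0.6846, so ΔM = −22680 Gt C and M = 72037 − 22680 = 49353 Gt C.

49400 Gt C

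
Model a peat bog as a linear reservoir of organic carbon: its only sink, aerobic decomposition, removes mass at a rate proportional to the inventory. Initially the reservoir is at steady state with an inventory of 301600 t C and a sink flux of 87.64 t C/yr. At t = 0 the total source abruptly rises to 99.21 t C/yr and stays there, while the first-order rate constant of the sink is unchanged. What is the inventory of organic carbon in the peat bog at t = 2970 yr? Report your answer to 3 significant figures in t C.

325000 t C

τ = M₀/F₀ = 301600/87.64 = 3441 yr; rate constant k = 1/τ.
New steady state M_∞ = F₁/k = F₁·τ = 99.21 × 3441 = 341420 t C.
M(t) = M_∞ + (M₀ − M_∞)·e^(−t/τ); t/τ = 2970/3441 = 0.8630, so e^(−t/τ) = 0.4219.
M(t) = 341420 − 39820 × 0.4219 = 324620 t C.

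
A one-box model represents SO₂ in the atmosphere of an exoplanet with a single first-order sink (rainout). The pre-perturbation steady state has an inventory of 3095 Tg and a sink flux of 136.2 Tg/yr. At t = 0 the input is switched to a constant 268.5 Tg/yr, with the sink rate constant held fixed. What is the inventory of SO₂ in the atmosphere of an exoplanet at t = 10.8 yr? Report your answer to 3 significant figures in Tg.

4230 Tg

τ = M₀/F₀ = 3095/136.2 = 22.72 yr; rate constant k = 1/τ.
New steady state M_∞ = F₁/k = F₁·τ = 268.5 × 22.72 = 6101.4 Tg.
M(t) = M_∞ + (M₀ − M_∞)·e^(−t/τ); t/τ = 10.8/22.72 = 0.4753, so e^(−t/τ) = 0.6217.
M(t) = 6101.4 − 3006 × 0.6217 = 4232.3 Tg.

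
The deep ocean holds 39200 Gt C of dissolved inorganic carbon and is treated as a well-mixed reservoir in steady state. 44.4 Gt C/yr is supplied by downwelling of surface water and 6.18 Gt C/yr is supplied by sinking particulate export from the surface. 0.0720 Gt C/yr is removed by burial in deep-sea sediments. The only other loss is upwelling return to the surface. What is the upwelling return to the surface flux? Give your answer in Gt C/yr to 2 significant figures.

At steady state ΣF_in = ΣF_out.
ΣF_in = 44.4 + 6.18 = 50.580 Gt C/yr.
Upwelling return to the surface flux = ΣF_in − (0.0720) = 50.580 − 0.07200 = 50.51 Gt C/yr.

51 Gt C/yr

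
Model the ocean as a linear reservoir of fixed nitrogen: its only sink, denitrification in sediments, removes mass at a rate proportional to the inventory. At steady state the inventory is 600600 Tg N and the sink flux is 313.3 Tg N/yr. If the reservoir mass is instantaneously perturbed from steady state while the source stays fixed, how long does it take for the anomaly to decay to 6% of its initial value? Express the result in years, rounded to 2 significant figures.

For a linear reservoir the anomaly decays as exp(−t/τ) with τ = M/F = 600600/313.3 = 1917 yr.
exp(−t/τ) = 0.06 ⇒ t = −τ ln(0.06) = 1917 × 2.813 = 5393 yr.

5400 yr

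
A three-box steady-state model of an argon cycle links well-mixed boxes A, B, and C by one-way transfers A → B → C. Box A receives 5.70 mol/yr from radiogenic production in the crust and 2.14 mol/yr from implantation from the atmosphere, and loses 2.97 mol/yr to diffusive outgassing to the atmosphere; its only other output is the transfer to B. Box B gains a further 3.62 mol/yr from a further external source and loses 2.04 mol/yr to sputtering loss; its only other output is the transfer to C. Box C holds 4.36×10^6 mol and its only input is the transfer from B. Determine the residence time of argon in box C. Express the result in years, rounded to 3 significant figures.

Box A: F(A→B) = (5.70 + 2.14) − 2.97 = 4.8700 mol/yr.
Box B: F(B→C) = (4.8700 + 3.62) − 2.04 = 6.4500 mol/yr.
Box C throughput = its input = 6.4500 mol/yr; τ = 4.36×10^6 / 6.4500 = 676000 yr.

676000 yr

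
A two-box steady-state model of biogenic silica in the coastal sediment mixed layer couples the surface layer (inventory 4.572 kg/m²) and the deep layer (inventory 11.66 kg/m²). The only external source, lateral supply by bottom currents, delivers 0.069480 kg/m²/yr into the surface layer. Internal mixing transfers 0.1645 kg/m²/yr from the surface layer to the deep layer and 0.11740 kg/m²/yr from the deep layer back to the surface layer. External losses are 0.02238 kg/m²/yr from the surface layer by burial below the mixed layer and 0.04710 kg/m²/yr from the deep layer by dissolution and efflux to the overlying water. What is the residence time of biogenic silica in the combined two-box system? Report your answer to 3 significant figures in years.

234 yr

For the system as a whole, the A↔B exchange is internal and contributes nothing to the throughput; only the external sinks remove mass.
M_total = 4.572 + 11.66 = 16.232 kg/m².
ΣF_external_out = 0.02238 + 0.04710 = 0.069480 kg/m²/yr.
τ = M_total / ΣF_ext = 16.232 / 0.069480 = 233.6 yr.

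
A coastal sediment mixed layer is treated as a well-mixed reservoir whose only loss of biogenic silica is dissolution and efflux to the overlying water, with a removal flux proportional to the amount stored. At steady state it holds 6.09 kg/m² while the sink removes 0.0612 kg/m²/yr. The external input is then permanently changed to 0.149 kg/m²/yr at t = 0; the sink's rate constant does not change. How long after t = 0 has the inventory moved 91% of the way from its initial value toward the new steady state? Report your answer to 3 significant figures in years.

240 yr

τ = M₀/F₀ = 6.09/0.0612 = 99.51 yr.
The remaining gap fraction is e^(−t/τ); 91% covered ⇒ e^(−t/τ) = 0.0900.
t = −τ ln(0.0900) = 99.51 × 2.408 = 239.6 yr.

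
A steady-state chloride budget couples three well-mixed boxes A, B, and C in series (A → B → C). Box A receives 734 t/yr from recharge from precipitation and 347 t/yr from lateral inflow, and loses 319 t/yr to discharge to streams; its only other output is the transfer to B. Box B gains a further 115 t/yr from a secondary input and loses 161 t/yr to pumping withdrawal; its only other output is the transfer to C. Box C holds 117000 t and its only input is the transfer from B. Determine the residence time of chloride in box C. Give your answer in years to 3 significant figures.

Box A: F(A→B) = (734 + 347) − 319 = 762.00 t/yr.
Box B: F(B→C) = (762.00 + 115) − 161 = 716.00 t/yr.
Box C throughput = its input = 716.00 t/yr; τ = 117000 / 716.00 = 163.4 yr.

163 yr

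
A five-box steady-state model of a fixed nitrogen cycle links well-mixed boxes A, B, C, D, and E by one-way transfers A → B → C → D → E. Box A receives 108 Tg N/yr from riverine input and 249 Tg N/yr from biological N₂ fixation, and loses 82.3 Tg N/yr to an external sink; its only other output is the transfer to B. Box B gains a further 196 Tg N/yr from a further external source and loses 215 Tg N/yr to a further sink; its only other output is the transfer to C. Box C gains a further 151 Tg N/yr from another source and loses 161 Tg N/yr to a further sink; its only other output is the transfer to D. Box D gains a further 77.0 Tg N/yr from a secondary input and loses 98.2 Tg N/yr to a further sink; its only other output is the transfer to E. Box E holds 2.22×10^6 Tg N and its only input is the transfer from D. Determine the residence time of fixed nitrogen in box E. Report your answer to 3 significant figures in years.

9890 yr

Box A: F(A→B) = (108 + 249) − 82.3 = 274.70 Tg N/yr.
Box B: F(B→C) = (274.70 + 196) − 215 = 255.70 Tg N/yr.
Box C: F(C→D) = (255.70 + 151) − 161 = 245.70 Tg N/yr.
Box D: F(D→E) = (245.70 + 77.0) − 98.2 = 224.50 Tg N/yr.
Box E throughput = its input = 224.50 Tg N/yr; τ = 2.22×10^6 / 224.50 = 9889 yr.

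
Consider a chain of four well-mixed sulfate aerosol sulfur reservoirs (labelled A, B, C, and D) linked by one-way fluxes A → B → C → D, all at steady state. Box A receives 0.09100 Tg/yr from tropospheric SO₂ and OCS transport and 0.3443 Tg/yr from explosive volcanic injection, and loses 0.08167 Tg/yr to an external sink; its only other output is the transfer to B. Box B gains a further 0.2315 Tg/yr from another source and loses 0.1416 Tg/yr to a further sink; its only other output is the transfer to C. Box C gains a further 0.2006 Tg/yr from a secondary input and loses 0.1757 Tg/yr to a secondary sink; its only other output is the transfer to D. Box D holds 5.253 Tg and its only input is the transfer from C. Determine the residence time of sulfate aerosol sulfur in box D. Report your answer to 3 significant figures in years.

Box A: F(A→B) = (0.09100 + 0.3443) − 0.08167 = 0.35363 Tg/yr.
Box B: F(B→C) = (0.35363 + 0.2315) − 0.1416 = 0.44353 Tg/yr.
Box C: F(C→D) = (0.44353 + 0.2006) − 0.1757 = 0.46843 Tg/yr.
Box D throughput = its input = 0.46843 Tg/yr; τ = 5.253 / 0.46843 = 11.21 yr.

11.2 yr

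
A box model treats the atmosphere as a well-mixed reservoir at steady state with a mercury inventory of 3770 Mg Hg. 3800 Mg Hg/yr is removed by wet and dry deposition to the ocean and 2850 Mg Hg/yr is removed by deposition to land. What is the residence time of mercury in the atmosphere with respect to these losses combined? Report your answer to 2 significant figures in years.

0.57 yr

Total removal = 3800 + 2850 = 6650.0 Mg Hg/yr.
τ = M / ΣF_out = 3770 / 6650.0 = 0.5669 yr.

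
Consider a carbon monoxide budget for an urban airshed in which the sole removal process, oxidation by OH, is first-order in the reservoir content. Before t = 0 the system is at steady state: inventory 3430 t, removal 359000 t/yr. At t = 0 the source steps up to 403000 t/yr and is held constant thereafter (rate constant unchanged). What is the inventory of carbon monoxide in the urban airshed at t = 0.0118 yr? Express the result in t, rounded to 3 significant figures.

Residence time τ = M₀/F₀ = 0.009554 yr. The eventual steady state is M_∞ = M₀·(F₁/F₀) = 3430 × 403000/359000 = 3850.4 t.
The anomaly ΔM(t) = M(t) − M_∞ decays as ΔM₀·e^(−t/τ) with ΔM₀ = 3430 − 3850.4 = −420.4 t.
At t = 0.0118 yr, e^(−t/τ) = e^(−1.235) = 0.2908, so ΔM = −122.3 t and M = 3850.4 − 122.3 = 3728.1 t.

3730 t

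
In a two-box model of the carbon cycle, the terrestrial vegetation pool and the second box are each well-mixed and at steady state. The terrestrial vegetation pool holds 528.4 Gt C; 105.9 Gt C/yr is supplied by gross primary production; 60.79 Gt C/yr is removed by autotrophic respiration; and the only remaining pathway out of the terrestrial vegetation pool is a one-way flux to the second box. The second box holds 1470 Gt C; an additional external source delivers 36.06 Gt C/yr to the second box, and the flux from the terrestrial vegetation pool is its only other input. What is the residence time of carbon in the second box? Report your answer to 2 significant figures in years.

18 yr

Balance the terrestrial vegetation pool: ΣF_in = 105.90 Gt C/yr.
Flux to the second box = ΣF_in − (60.79) = 45.110 Gt C/yr.
Total input to the second box = 45.110 + 36.06 = 81.170 Gt C/yr; at steady state this equals its total output.
τ = M / F = 1470 / 81.170 = 18.11 yr.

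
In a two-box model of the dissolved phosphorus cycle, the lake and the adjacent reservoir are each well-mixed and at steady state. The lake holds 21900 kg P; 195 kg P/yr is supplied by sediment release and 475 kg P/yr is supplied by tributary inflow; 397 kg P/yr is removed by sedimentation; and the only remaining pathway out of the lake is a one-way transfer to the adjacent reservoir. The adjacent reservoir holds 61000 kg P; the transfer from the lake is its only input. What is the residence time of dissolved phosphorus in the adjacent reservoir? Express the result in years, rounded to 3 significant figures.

Balance the lake: ΣF_in = 195 + 475 = 670.00 kg P/yr.
Transfer to the adjacent reservoir = ΣF_in − (397) = 273.00 kg P/yr.
At steady state the output of the adjacent reservoir equals its input, 273.00 kg P/yr.
τ = M / F = 61000 / 273.00 = 223.4 yr.

223 yr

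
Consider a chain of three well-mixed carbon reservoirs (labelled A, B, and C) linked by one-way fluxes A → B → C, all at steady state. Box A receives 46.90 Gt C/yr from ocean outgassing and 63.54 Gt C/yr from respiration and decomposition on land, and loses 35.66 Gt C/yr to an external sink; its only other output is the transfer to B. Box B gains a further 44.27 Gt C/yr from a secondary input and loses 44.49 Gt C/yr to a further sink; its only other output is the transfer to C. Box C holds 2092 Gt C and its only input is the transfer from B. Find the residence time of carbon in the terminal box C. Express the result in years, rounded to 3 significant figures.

Box A: F(A→B) = (46.90 + 63.54) − 35.66 = 74.780 Gt C/yr.
Box B: F(B→C) = (74.780 + 44.27) − 44.49 = 74.560 Gt C/yr.
Box C throughput = its input = 74.560 Gt C/yr; τ = 2092 / 74.560 = 28.06 yr.

28.1 yr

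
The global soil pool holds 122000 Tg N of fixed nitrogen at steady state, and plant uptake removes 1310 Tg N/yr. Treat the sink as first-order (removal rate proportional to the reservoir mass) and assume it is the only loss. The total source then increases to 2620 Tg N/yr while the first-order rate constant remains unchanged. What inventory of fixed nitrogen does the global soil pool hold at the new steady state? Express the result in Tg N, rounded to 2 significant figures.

240000 Tg N

Rate constant k = F/M = 1310 / 122000 = 0.01074 yr⁻¹.
At the new steady state, source = k·M_new ⇒ M_new = 2620 / 0.01074 = 244000 Tg N.
(Equivalently M_new = M × F_new/F_old = 122000 × 2620/1310.)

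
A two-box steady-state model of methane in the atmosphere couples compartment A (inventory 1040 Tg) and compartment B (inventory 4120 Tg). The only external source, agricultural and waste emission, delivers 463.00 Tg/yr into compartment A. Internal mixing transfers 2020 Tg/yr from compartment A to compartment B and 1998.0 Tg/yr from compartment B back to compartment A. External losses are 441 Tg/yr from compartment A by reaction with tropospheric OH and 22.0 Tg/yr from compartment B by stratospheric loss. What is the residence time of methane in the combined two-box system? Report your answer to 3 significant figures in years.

Residence time in the combined system uses the total inventory and the total *external* removal — internal exchanges between the two boxes cancel.
M_total = 1040 + 4120 = 5160.0 Tg.
ΣF_external_out = 441 + 22.0 = 463.00 Tg/yr.
τ = M_total / ΣF_ext = 5160.0 / 463.00 = 11.14 yr.

11.1 yr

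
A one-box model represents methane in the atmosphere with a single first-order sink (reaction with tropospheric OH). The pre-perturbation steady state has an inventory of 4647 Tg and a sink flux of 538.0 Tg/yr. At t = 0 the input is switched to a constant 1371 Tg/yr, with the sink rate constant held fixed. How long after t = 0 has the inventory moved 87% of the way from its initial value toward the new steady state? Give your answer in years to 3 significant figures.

17.6 yr

τ = M₀/F₀ = 4647/538.0 = 8.638 yr.
The remaining gap fraction is e^(−t/τ); 87% covered ⇒ e^(−t/τ) = 0.130.
t = −τ ln(0.130) = 8.638 × 2.040 = 17.62 yr.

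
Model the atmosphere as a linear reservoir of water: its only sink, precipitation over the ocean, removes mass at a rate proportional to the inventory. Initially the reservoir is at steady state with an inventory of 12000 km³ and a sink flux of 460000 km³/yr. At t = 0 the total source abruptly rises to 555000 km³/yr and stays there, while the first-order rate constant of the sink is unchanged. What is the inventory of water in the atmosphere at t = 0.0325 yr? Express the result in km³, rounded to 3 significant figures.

13800 km³

Residence time τ = M₀/F₀ = 0.02609 yr. The eventual steady state is M_∞ = M₀·(F₁/F₀) = 12000 × 555000/460000 = 14478 km³.
The anomaly ΔM(t) = M(t) − M_∞ decays as ΔM₀·e^(−t/τ) with ΔM₀ = 12000 − 14478 = −2478 km³.
At t = 0.0325 yr, e^(−t/τ) = e^(−1.246) = 0.2877, so ΔM = −713.0 km³ and M = 14478 − 713.0 = 13765 km³.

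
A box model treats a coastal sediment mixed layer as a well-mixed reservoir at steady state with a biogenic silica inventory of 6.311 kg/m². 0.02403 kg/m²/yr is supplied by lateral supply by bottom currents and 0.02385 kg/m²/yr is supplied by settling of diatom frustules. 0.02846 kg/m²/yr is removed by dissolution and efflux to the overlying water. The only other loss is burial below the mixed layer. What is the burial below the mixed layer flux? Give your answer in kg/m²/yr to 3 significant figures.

At steady state ΣF_in = ΣF_out.
ΣF_in = 0.02403 + 0.02385 = 0.047880 kg/m²/yr.
Burial below the mixed layer flux = ΣF_in − (0.02846) = 0.047880 − 0.02846 = 0.01942 kg/m²/yr.

0.0194 kg/m²/yr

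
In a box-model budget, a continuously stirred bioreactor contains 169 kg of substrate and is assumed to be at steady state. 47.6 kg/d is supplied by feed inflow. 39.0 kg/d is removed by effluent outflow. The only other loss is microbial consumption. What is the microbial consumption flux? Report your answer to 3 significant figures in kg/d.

At steady state ΣF_in = ΣF_out.
ΣF_in = 47.600 kg/d.
Microbial consumption flux = ΣF_in − (39.0) = 47.600 − 39.00 = 8.600 kg/d.

8.60 kg/d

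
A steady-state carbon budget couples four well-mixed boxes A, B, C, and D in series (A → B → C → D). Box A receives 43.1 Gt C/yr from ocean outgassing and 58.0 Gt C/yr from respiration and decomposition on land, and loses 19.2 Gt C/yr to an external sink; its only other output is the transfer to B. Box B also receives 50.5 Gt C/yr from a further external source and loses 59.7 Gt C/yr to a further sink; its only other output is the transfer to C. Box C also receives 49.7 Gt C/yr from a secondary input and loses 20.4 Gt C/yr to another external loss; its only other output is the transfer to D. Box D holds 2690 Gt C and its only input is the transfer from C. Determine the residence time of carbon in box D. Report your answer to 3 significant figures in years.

Box A: F(A→B) = (43.1 + 58.0) − 19.2 = 81.900 Gt C/yr.
Box B: F(B→C) = (81.900 + 50.5) − 59.7 = 72.700 Gt C/yr.
Box C: F(C→D) = (72.700 + 49.7) − 20.4 = 102.00 Gt C/yr.
Box D throughput = its input = 102.00 Gt C/yr; τ = 2690 / 102.00 = 26.37 yr.

26.4 yr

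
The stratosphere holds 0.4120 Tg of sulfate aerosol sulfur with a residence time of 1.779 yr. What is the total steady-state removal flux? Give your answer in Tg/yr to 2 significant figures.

F = M / τ = 0.4120 / 1.779 = 0.2316 Tg/yr.

0.23 Tg/yr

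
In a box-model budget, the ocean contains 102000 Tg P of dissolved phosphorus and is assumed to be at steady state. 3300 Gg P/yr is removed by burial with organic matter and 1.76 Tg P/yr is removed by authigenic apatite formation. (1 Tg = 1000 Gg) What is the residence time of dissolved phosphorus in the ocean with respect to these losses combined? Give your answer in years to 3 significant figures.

Convert the burial with organic matter flux: 3300 Gg P/yr = 3.300 Tg P/yr.
Total removal = 3.300 + 1.760 = 5.0600 Tg P/yr.
τ = M / ΣF_out = 102000 / 5.0600 = 20160 yr.

20200 yr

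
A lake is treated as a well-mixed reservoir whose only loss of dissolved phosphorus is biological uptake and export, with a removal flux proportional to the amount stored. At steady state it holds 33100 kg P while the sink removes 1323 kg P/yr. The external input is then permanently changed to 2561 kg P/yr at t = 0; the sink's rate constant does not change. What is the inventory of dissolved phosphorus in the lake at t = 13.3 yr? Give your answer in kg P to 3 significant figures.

45900 kg P

τ = M₀/F₀ = 33100/1323 = 25.02 yr; rate constant k = 1/τ.
New steady state M_∞ = F₁/k = F₁·τ = 2561 × 25.02 = 64073 kg P.
M(t) = M_∞ + (M₀ − M_∞)·e^(−t/τ); t/τ = 13.3/25.02 = 0.5316, so e^(−t/τ) = 0.5877.
M(t) = 64073 − 30970 × 0.5877 = 45871 kg P.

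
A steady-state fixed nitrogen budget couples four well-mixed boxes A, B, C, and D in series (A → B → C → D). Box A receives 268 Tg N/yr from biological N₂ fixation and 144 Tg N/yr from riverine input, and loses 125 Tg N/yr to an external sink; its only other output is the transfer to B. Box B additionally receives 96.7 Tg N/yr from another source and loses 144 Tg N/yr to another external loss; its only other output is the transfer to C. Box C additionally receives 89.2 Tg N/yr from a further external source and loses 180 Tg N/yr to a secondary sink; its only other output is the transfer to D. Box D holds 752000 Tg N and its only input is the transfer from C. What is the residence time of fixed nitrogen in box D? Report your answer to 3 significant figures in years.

5050 yr

Box A: F(A→B) = (268 + 144) − 125 = 287.00 Tg N/yr.
Box B: F(B→C) = (287.00 + 96.7) − 144 = 239.70 Tg N/yr.
Box C: F(C→D) = (239.70 + 89.2) − 180 = 148.90 Tg N/yr.
Box D throughput = its input = 148.90 Tg N/yr; τ = 752000 / 148.90 = 5050 yr.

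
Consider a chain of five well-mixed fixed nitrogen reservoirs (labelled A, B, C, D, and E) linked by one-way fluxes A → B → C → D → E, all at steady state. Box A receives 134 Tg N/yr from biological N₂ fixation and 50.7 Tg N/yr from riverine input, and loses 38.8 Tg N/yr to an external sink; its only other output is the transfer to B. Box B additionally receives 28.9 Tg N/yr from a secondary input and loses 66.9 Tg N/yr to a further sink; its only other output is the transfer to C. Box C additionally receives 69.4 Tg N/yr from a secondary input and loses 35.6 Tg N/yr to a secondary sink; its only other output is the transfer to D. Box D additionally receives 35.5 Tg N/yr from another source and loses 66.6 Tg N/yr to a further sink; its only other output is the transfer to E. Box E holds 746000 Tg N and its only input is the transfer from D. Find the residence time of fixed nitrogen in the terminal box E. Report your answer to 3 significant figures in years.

6750 yr

Box A: F(A→B) = (134 + 50.7) − 38.8 = 145.90 Tg N/yr.
Box B: F(B→C) = (145.90 + 28.9) − 66.9 = 107.90 Tg N/yr.
Box C: F(C→D) = (107.90 + 69.4) − 35.6 = 141.70 Tg N/yr.
Box D: F(D→E) = (141.70 + 35.5) − 66.6 = 110.60 Tg N/yr.
Box E throughput = its input = 110.60 Tg N/yr; τ = 746000 / 110.60 = 6745 yr.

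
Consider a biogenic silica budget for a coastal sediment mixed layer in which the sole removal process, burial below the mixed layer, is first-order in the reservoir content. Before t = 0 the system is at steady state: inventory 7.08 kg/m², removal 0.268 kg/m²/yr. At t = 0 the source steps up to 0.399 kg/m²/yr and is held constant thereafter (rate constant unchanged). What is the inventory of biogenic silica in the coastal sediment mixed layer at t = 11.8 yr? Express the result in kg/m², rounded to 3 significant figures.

8.33 kg/m²

The sink rate constant is k = F₀/M₀ = 0.268/7.08 = 0.03785 yr⁻¹.
Solving dM/dt = F₁ − kM with M(0) = M₀ gives M(t) = F₁/k + (M₀ − F₁/k)·e^(−kt).
F₁/k = 0.399/0.03785 = 10.541 kg/m²; kt = 0.03785 × 11.8 = 0.4467, e^(−kt) = 0.6398.
M(11.8) = 10.541 + (7.08 − 10.541) × 0.6398 = 10.541 − 2.214 = 8.3267 kg/m².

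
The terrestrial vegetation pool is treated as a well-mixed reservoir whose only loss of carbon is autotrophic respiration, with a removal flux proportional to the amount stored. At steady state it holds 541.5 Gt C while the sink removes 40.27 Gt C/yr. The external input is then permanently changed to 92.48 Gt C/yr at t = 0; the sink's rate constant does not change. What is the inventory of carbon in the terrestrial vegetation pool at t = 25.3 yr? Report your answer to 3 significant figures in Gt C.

1140 Gt C

Residence time τ = M₀/F₀ = 13.45 yr. The eventual steady state is M_∞ = M₀·(F₁/F₀) = 541.5 × 92.48/40.27 = 1243.6 Gt C.
The anomaly ΔM(t) = M(t) − M_∞ decays as ΔM₀·e^(−t/τ) with ΔM₀ = 541.5 − 1243.6 = −702.1 Gt C.
At t = 25.3 yr, e^(−t/τ) = e^(−1.881) = 0.1524, so ΔM = −107.0 Gt C and M = 1243.6 − 107.0 = 1136.6 Gt C.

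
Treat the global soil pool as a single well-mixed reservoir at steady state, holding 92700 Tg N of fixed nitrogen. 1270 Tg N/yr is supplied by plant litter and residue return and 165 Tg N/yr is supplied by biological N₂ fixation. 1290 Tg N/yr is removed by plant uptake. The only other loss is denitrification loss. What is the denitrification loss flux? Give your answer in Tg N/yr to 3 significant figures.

At steady state ΣF_in = ΣF_out.
ΣF_in = 1270 + 165 = 1435.0 Tg N/yr.
Denitrification loss flux = ΣF_in − (1290) = 1435.0 − 1290 = 145.0 Tg N/yr.

145 Tg N/yr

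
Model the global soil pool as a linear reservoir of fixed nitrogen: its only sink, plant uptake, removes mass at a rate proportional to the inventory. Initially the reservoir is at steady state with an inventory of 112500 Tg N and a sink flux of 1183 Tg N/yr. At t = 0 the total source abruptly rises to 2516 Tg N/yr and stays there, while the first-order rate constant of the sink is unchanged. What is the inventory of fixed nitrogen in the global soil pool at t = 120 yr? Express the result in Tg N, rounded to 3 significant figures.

The sink rate constant is k = F₀/M₀ = 1183/112500 = 0.01052 yr⁻¹.
Solving dM/dt = F₁ − kM with M(0) = M₀ gives M(t) = F₁/k + (M₀ − F₁/k)·e^(−kt).
F₁/k = 2516/0.01052 = 239260 Tg N; kt = 0.01052 × 120 = 1.262, e^(−kt) = 0.2831.
M(120) = 239260 + (112500 − 239260) × 0.2831 = 239260 − 35890 = 203370 Tg N.

203000 Tg N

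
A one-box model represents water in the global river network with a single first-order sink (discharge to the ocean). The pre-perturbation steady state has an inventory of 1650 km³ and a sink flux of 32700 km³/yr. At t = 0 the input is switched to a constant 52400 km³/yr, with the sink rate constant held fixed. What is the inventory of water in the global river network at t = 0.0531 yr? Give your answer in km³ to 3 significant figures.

2300 km³

Residence time τ = M₀/F₀ = 0.05046 yr. The eventual steady state is M_∞ = M₀·(F₁/F₀) = 1650 × 52400/32700 = 2644.0 km³.
The anomaly ΔM(t) = M(t) − M_∞ decays as ΔM₀·e^(−t/τ) with ΔM₀ = 1650 − 2644.0 = −994.0 km³.
At t = 0.0531 yr, e^(−t/τ) = e^(−1.052) = 0.3491, so ΔM = −347.0 km³ and M = 2644.0 − 347.0 = 2297.0 km³.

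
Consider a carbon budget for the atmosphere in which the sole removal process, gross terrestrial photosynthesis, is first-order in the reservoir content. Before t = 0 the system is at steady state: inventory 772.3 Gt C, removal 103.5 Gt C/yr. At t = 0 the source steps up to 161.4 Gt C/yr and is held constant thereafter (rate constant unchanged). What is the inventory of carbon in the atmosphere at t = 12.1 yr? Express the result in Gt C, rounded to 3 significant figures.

Residence time τ = M₀/F₀ = 7.462 yr. The eventual steady state is M_∞ = M₀·(F₁/F₀) = 772.3 × 161.4/103.5 = 1204.3 Gt C.
The anomaly ΔM(t) = M(t) − M_∞ decays as ΔM₀·e^(−t/τ) with ΔM₀ = 772.3 − 1204.3 = −432.0 Gt C.
At t = 12.1 yr, e^(−t/τ) = e^(−1.622) = 0.1976, so ΔM = −85.36 Gt C and M = 1204.3 − 85.36 = 1119.0 Gt C.

1120 Gt C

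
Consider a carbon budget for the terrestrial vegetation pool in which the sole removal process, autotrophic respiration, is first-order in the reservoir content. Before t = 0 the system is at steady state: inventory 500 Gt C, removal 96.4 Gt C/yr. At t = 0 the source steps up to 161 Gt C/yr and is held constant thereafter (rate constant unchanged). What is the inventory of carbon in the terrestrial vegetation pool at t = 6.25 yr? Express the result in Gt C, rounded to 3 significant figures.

τ = M₀/F₀ = 500/96.4 = 5.187 yr; rate constant k = 1/τ.
New steady state M_∞ = F₁/k = F₁·τ = 161 × 5.187 = 835.06 Gt C.
M(t) = M_∞ + (M₀ − M_∞)·e^(−t/τ); t/τ = 6.25/5.187 = 1.205, so e^(−t/τ) = 0.2997.
M(t) = 835.06 − 335.1 × 0.2997 = 734.65 Gt C.

735 Gt C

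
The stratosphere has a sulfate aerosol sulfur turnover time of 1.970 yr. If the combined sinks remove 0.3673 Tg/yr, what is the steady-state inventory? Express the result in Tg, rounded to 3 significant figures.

τ = M/F ⇒ M = τ × F = 1.970 × 0.3673 = 0.7236 Tg.

0.724 Tg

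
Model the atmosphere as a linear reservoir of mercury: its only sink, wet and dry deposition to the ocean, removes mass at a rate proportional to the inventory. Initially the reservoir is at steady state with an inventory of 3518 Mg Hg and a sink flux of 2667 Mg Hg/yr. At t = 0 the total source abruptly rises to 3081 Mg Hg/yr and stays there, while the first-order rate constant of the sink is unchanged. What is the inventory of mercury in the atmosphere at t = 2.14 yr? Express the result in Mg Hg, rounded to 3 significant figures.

Residence time τ = M₀/F₀ = 1.319 yr. The eventual steady state is M_∞ = M₀·(F₁/F₀) = 3518 × 3081/2667 = 4064.1 Mg Hg.
The anomaly ΔM(t) = M(t) − M_∞ decays as ΔM₀·e^(−t/τ) with ΔM₀ = 3518 − 4064.1 = −546.1 Mg Hg.
At t = 2.14 yr, e^(−t/τ) = e^(−1.622) = 0.1974, so ΔM = −107.8 Mg Hg and M = 4064.1 − 107.8 = 3956.3 Mg Hg.

3960 Mg Hg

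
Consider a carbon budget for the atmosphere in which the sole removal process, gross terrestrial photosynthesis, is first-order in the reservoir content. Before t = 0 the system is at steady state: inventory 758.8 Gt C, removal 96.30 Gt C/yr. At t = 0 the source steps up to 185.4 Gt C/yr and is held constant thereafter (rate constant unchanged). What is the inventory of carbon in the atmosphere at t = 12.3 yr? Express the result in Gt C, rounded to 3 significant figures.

Residence time τ = M₀/F₀ = 7.880 yr. The eventual steady state is M_∞ = M₀·(F₁/F₀) = 758.8 × 185.4/96.30 = 1460.9 Gt C.
The anomaly ΔM(t) = M(t) − M_∞ decays as ΔM₀·e^(−t/τ) with ΔM₀ = 758.8 − 1460.9 = −702.1 Gt C.
At t = 12.3 yr, e^(−t/τ) = e^(−1.561) = 0.2099, so ΔM = −147.4 Gt C and M = 1460.9 − 147.4 = 1313.5 Gt C.

1310 Gt C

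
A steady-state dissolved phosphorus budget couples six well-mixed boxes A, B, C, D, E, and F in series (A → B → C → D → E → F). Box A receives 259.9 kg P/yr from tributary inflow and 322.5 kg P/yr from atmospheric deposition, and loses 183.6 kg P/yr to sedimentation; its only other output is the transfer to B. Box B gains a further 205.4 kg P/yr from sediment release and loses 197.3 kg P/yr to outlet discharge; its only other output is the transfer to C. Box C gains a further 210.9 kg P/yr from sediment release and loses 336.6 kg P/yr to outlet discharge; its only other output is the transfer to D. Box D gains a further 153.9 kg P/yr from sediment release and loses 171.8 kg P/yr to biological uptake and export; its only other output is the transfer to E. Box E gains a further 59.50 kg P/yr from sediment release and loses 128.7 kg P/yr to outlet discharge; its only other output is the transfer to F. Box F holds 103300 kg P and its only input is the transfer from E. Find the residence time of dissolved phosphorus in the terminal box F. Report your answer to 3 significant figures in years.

532 yr

Box A: F(A→B) = (259.9 + 322.5) − 183.6 = 398.80 kg P/yr.
Box B: F(B→C) = (398.80 + 205.4) − 197.3 = 406.90 kg P/yr.
Box C: F(C→D) = (406.90 + 210.9) − 336.6 = 281.20 kg P/yr.
Box D: F(D→E) = (281.20 + 153.9) − 171.8 = 263.30 kg P/yr.
Box E: F(E→F) = (263.30 + 59.50) − 128.7 = 194.10 kg P/yr.
Box F throughput = its input = 194.10 kg P/yr; τ = 103300 / 194.10 = 532.2 yr.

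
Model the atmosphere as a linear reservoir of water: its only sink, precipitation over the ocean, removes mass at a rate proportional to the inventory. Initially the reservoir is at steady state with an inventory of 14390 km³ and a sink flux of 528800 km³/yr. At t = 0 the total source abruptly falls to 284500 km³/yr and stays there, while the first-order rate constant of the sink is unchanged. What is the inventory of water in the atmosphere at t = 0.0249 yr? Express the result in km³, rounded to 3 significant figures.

The sink rate constant is k = F₀/M₀ = 528800/14390 = 36.75 yr⁻¹.
Solving dM/dt = F₁ − kM with M(0) = M₀ gives M(t) = F₁/k + (M₀ − F₁/k)·e^(−kt).
F₁/k = 284500/36.75 = 7742.0 km³; kt = 36.75 × 0.0249 = 0.9150, e^(−kt) = 0.4005.
M(0.0249) = 7742.0 + (14390 − 7742.0) × 0.4005 = 7742.0 + 2663 = 10405 km³.

10400 km³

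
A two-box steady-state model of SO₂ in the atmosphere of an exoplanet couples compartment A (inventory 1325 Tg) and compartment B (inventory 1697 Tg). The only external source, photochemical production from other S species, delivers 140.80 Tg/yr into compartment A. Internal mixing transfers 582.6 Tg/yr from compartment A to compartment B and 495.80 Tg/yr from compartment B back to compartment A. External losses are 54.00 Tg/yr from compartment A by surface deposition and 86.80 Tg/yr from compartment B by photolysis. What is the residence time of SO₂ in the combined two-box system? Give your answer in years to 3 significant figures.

For the system as a whole, the A↔B exchange is internal and contributes nothing to the throughput; only the external sinks remove mass.
M_total = 1325 + 1697 = 3022.0 Tg.
ΣF_external_out = 54.00 + 86.80 = 140.80 Tg/yr.
τ = M_total / ΣF_ext = 3022.0 / 140.80 = 21.46 yr.

21.5 yr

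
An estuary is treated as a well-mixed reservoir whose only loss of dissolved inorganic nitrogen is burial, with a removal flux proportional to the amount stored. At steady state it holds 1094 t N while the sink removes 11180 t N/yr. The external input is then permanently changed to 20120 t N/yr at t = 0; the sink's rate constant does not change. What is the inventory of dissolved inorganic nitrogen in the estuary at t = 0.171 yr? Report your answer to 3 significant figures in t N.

1820 t N

The sink rate constant is k = F₀/M₀ = 11180/1094 = 10.22 yr⁻¹.
Solving dM/dt = F₁ − kM with M(0) = M₀ gives M(t) = F₁/k + (M₀ − F₁/k)·e^(−kt).
F₁/k = 20120/10.22 = 1968.8 t N; kt = 10.22 × 0.171 = 1.748, e^(−kt) = 0.1742.
M(0.171) = 1968.8 + (1094 − 1968.8) × 0.1742 = 1968.8 − 152.4 = 1816.4 t N.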